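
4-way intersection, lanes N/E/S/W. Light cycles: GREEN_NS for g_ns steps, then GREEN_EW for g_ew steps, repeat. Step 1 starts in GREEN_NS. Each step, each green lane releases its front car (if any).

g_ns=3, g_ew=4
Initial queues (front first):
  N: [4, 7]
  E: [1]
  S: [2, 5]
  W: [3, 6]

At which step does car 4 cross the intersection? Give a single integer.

Step 1 [NS]: N:car4-GO,E:wait,S:car2-GO,W:wait | queues: N=1 E=1 S=1 W=2
Step 2 [NS]: N:car7-GO,E:wait,S:car5-GO,W:wait | queues: N=0 E=1 S=0 W=2
Step 3 [NS]: N:empty,E:wait,S:empty,W:wait | queues: N=0 E=1 S=0 W=2
Step 4 [EW]: N:wait,E:car1-GO,S:wait,W:car3-GO | queues: N=0 E=0 S=0 W=1
Step 5 [EW]: N:wait,E:empty,S:wait,W:car6-GO | queues: N=0 E=0 S=0 W=0
Car 4 crosses at step 1

1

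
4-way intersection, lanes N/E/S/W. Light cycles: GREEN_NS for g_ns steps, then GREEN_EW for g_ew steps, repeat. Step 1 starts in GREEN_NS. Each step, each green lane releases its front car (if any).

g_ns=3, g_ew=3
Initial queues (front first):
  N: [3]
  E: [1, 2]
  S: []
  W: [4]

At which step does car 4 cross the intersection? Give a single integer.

Step 1 [NS]: N:car3-GO,E:wait,S:empty,W:wait | queues: N=0 E=2 S=0 W=1
Step 2 [NS]: N:empty,E:wait,S:empty,W:wait | queues: N=0 E=2 S=0 W=1
Step 3 [NS]: N:empty,E:wait,S:empty,W:wait | queues: N=0 E=2 S=0 W=1
Step 4 [EW]: N:wait,E:car1-GO,S:wait,W:car4-GO | queues: N=0 E=1 S=0 W=0
Step 5 [EW]: N:wait,E:car2-GO,S:wait,W:empty | queues: N=0 E=0 S=0 W=0
Car 4 crosses at step 4

4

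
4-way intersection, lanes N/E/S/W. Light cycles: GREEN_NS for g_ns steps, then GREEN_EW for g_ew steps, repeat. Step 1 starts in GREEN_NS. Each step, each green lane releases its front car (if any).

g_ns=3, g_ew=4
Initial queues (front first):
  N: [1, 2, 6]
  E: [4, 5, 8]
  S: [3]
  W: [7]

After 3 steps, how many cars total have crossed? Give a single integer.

Step 1 [NS]: N:car1-GO,E:wait,S:car3-GO,W:wait | queues: N=2 E=3 S=0 W=1
Step 2 [NS]: N:car2-GO,E:wait,S:empty,W:wait | queues: N=1 E=3 S=0 W=1
Step 3 [NS]: N:car6-GO,E:wait,S:empty,W:wait | queues: N=0 E=3 S=0 W=1
Cars crossed by step 3: 4

Answer: 4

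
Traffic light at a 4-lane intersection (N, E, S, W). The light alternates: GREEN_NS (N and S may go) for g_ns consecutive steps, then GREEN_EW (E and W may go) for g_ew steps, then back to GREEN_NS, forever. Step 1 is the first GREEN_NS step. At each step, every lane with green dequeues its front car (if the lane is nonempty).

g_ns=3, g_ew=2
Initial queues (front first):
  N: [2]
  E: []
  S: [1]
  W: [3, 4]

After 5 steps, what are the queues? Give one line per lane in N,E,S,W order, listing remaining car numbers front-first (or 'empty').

Step 1 [NS]: N:car2-GO,E:wait,S:car1-GO,W:wait | queues: N=0 E=0 S=0 W=2
Step 2 [NS]: N:empty,E:wait,S:empty,W:wait | queues: N=0 E=0 S=0 W=2
Step 3 [NS]: N:empty,E:wait,S:empty,W:wait | queues: N=0 E=0 S=0 W=2
Step 4 [EW]: N:wait,E:empty,S:wait,W:car3-GO | queues: N=0 E=0 S=0 W=1
Step 5 [EW]: N:wait,E:empty,S:wait,W:car4-GO | queues: N=0 E=0 S=0 W=0

N: empty
E: empty
S: empty
W: empty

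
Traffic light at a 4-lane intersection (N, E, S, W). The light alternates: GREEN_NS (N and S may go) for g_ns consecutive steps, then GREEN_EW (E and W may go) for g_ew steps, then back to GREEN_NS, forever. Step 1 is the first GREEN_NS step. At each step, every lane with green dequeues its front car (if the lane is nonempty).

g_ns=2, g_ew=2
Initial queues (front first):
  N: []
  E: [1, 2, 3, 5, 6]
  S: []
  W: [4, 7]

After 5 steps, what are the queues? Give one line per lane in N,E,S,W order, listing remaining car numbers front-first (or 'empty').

Step 1 [NS]: N:empty,E:wait,S:empty,W:wait | queues: N=0 E=5 S=0 W=2
Step 2 [NS]: N:empty,E:wait,S:empty,W:wait | queues: N=0 E=5 S=0 W=2
Step 3 [EW]: N:wait,E:car1-GO,S:wait,W:car4-GO | queues: N=0 E=4 S=0 W=1
Step 4 [EW]: N:wait,E:car2-GO,S:wait,W:car7-GO | queues: N=0 E=3 S=0 W=0
Step 5 [NS]: N:empty,E:wait,S:empty,W:wait | queues: N=0 E=3 S=0 W=0

N: empty
E: 3 5 6
S: empty
W: empty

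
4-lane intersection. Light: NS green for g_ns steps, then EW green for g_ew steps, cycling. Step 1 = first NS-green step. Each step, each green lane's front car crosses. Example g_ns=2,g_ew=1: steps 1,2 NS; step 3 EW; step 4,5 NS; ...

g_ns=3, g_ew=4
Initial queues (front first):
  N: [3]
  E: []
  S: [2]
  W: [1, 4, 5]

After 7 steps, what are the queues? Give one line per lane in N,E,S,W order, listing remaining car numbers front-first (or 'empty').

Step 1 [NS]: N:car3-GO,E:wait,S:car2-GO,W:wait | queues: N=0 E=0 S=0 W=3
Step 2 [NS]: N:empty,E:wait,S:empty,W:wait | queues: N=0 E=0 S=0 W=3
Step 3 [NS]: N:empty,E:wait,S:empty,W:wait | queues: N=0 E=0 S=0 W=3
Step 4 [EW]: N:wait,E:empty,S:wait,W:car1-GO | queues: N=0 E=0 S=0 W=2
Step 5 [EW]: N:wait,E:empty,S:wait,W:car4-GO | queues: N=0 E=0 S=0 W=1
Step 6 [EW]: N:wait,E:empty,S:wait,W:car5-GO | queues: N=0 E=0 S=0 W=0

N: empty
E: empty
S: empty
W: empty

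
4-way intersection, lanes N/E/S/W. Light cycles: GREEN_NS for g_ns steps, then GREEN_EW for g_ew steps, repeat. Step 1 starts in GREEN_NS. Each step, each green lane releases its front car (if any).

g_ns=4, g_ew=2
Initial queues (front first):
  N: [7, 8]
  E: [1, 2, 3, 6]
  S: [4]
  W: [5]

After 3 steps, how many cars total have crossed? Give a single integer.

Step 1 [NS]: N:car7-GO,E:wait,S:car4-GO,W:wait | queues: N=1 E=4 S=0 W=1
Step 2 [NS]: N:car8-GO,E:wait,S:empty,W:wait | queues: N=0 E=4 S=0 W=1
Step 3 [NS]: N:empty,E:wait,S:empty,W:wait | queues: N=0 E=4 S=0 W=1
Cars crossed by step 3: 3

Answer: 3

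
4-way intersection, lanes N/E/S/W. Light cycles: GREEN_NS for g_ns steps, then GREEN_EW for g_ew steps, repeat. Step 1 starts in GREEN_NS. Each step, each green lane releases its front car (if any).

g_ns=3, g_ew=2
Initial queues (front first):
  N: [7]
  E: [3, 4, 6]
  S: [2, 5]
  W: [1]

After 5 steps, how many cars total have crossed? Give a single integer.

Answer: 6

Derivation:
Step 1 [NS]: N:car7-GO,E:wait,S:car2-GO,W:wait | queues: N=0 E=3 S=1 W=1
Step 2 [NS]: N:empty,E:wait,S:car5-GO,W:wait | queues: N=0 E=3 S=0 W=1
Step 3 [NS]: N:empty,E:wait,S:empty,W:wait | queues: N=0 E=3 S=0 W=1
Step 4 [EW]: N:wait,E:car3-GO,S:wait,W:car1-GO | queues: N=0 E=2 S=0 W=0
Step 5 [EW]: N:wait,E:car4-GO,S:wait,W:empty | queues: N=0 E=1 S=0 W=0
Cars crossed by step 5: 6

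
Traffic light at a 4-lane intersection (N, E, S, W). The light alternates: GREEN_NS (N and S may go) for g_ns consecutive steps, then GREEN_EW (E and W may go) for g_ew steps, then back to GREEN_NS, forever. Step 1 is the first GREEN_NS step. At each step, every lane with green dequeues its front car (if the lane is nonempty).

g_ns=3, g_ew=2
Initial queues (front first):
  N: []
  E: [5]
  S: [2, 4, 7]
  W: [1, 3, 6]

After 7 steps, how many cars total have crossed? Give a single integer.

Answer: 6

Derivation:
Step 1 [NS]: N:empty,E:wait,S:car2-GO,W:wait | queues: N=0 E=1 S=2 W=3
Step 2 [NS]: N:empty,E:wait,S:car4-GO,W:wait | queues: N=0 E=1 S=1 W=3
Step 3 [NS]: N:empty,E:wait,S:car7-GO,W:wait | queues: N=0 E=1 S=0 W=3
Step 4 [EW]: N:wait,E:car5-GO,S:wait,W:car1-GO | queues: N=0 E=0 S=0 W=2
Step 5 [EW]: N:wait,E:empty,S:wait,W:car3-GO | queues: N=0 E=0 S=0 W=1
Step 6 [NS]: N:empty,E:wait,S:empty,W:wait | queues: N=0 E=0 S=0 W=1
Step 7 [NS]: N:empty,E:wait,S:empty,W:wait | queues: N=0 E=0 S=0 W=1
Cars crossed by step 7: 6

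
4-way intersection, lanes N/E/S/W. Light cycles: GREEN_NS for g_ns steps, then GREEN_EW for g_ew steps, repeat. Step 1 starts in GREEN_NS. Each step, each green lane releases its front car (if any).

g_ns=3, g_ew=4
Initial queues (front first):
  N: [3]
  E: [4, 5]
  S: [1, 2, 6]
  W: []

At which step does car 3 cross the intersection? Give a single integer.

Step 1 [NS]: N:car3-GO,E:wait,S:car1-GO,W:wait | queues: N=0 E=2 S=2 W=0
Step 2 [NS]: N:empty,E:wait,S:car2-GO,W:wait | queues: N=0 E=2 S=1 W=0
Step 3 [NS]: N:empty,E:wait,S:car6-GO,W:wait | queues: N=0 E=2 S=0 W=0
Step 4 [EW]: N:wait,E:car4-GO,S:wait,W:empty | queues: N=0 E=1 S=0 W=0
Step 5 [EW]: N:wait,E:car5-GO,S:wait,W:empty | queues: N=0 E=0 S=0 W=0
Car 3 crosses at step 1

1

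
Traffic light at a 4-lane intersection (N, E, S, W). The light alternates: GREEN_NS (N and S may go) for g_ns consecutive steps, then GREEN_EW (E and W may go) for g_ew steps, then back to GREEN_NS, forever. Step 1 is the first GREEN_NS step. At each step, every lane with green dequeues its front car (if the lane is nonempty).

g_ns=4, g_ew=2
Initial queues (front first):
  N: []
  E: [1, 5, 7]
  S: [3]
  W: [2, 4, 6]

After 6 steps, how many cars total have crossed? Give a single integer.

Step 1 [NS]: N:empty,E:wait,S:car3-GO,W:wait | queues: N=0 E=3 S=0 W=3
Step 2 [NS]: N:empty,E:wait,S:empty,W:wait | queues: N=0 E=3 S=0 W=3
Step 3 [NS]: N:empty,E:wait,S:empty,W:wait | queues: N=0 E=3 S=0 W=3
Step 4 [NS]: N:empty,E:wait,S:empty,W:wait | queues: N=0 E=3 S=0 W=3
Step 5 [EW]: N:wait,E:car1-GO,S:wait,W:car2-GO | queues: N=0 E=2 S=0 W=2
Step 6 [EW]: N:wait,E:car5-GO,S:wait,W:car4-GO | queues: N=0 E=1 S=0 W=1
Cars crossed by step 6: 5

Answer: 5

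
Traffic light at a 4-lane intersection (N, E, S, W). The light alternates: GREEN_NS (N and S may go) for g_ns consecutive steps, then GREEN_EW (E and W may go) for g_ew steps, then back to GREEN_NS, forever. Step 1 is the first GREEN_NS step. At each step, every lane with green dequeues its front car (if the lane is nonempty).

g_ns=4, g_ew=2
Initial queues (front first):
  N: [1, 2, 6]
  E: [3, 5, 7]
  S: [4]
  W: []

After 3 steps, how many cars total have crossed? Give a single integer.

Answer: 4

Derivation:
Step 1 [NS]: N:car1-GO,E:wait,S:car4-GO,W:wait | queues: N=2 E=3 S=0 W=0
Step 2 [NS]: N:car2-GO,E:wait,S:empty,W:wait | queues: N=1 E=3 S=0 W=0
Step 3 [NS]: N:car6-GO,E:wait,S:empty,W:wait | queues: N=0 E=3 S=0 W=0
Cars crossed by step 3: 4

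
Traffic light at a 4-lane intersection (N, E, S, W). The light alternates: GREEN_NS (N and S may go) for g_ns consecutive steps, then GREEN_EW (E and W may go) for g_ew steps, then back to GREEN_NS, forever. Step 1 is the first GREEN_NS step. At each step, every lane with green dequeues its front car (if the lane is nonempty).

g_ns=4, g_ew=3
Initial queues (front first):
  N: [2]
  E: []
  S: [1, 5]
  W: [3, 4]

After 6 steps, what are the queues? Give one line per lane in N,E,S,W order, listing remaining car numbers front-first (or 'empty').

Step 1 [NS]: N:car2-GO,E:wait,S:car1-GO,W:wait | queues: N=0 E=0 S=1 W=2
Step 2 [NS]: N:empty,E:wait,S:car5-GO,W:wait | queues: N=0 E=0 S=0 W=2
Step 3 [NS]: N:empty,E:wait,S:empty,W:wait | queues: N=0 E=0 S=0 W=2
Step 4 [NS]: N:empty,E:wait,S:empty,W:wait | queues: N=0 E=0 S=0 W=2
Step 5 [EW]: N:wait,E:empty,S:wait,W:car3-GO | queues: N=0 E=0 S=0 W=1
Step 6 [EW]: N:wait,E:empty,S:wait,W:car4-GO | queues: N=0 E=0 S=0 W=0

N: empty
E: empty
S: empty
W: empty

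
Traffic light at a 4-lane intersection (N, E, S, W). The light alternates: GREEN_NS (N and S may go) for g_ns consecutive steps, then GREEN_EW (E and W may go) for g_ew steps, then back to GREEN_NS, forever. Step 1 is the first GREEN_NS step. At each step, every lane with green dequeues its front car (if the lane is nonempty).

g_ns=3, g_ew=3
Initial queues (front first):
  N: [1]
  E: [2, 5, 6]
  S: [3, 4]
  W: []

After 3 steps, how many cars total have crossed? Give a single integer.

Step 1 [NS]: N:car1-GO,E:wait,S:car3-GO,W:wait | queues: N=0 E=3 S=1 W=0
Step 2 [NS]: N:empty,E:wait,S:car4-GO,W:wait | queues: N=0 E=3 S=0 W=0
Step 3 [NS]: N:empty,E:wait,S:empty,W:wait | queues: N=0 E=3 S=0 W=0
Cars crossed by step 3: 3

Answer: 3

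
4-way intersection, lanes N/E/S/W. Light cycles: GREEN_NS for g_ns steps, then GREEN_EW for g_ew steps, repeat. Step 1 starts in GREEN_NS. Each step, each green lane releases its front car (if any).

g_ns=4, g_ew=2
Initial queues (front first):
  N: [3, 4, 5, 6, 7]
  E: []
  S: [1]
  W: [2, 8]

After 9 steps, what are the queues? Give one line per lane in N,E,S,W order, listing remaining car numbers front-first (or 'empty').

Step 1 [NS]: N:car3-GO,E:wait,S:car1-GO,W:wait | queues: N=4 E=0 S=0 W=2
Step 2 [NS]: N:car4-GO,E:wait,S:empty,W:wait | queues: N=3 E=0 S=0 W=2
Step 3 [NS]: N:car5-GO,E:wait,S:empty,W:wait | queues: N=2 E=0 S=0 W=2
Step 4 [NS]: N:car6-GO,E:wait,S:empty,W:wait | queues: N=1 E=0 S=0 W=2
Step 5 [EW]: N:wait,E:empty,S:wait,W:car2-GO | queues: N=1 E=0 S=0 W=1
Step 6 [EW]: N:wait,E:empty,S:wait,W:car8-GO | queues: N=1 E=0 S=0 W=0
Step 7 [NS]: N:car7-GO,E:wait,S:empty,W:wait | queues: N=0 E=0 S=0 W=0

N: empty
E: empty
S: empty
W: empty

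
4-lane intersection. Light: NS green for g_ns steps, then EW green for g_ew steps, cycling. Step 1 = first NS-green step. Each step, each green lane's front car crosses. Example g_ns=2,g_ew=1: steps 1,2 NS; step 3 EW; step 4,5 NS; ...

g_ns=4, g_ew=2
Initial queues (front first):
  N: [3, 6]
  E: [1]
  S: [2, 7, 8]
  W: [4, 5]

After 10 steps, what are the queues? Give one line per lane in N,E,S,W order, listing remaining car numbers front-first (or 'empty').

Step 1 [NS]: N:car3-GO,E:wait,S:car2-GO,W:wait | queues: N=1 E=1 S=2 W=2
Step 2 [NS]: N:car6-GO,E:wait,S:car7-GO,W:wait | queues: N=0 E=1 S=1 W=2
Step 3 [NS]: N:empty,E:wait,S:car8-GO,W:wait | queues: N=0 E=1 S=0 W=2
Step 4 [NS]: N:empty,E:wait,S:empty,W:wait | queues: N=0 E=1 S=0 W=2
Step 5 [EW]: N:wait,E:car1-GO,S:wait,W:car4-GO | queues: N=0 E=0 S=0 W=1
Step 6 [EW]: N:wait,E:empty,S:wait,W:car5-GO | queues: N=0 E=0 S=0 W=0

N: empty
E: empty
S: empty
W: empty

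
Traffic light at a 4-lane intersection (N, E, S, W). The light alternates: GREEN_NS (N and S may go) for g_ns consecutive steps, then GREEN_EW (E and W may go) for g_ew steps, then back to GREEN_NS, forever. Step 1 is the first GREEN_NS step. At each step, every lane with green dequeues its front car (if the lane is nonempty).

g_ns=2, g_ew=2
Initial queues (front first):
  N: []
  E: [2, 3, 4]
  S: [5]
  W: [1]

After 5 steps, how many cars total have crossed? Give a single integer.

Answer: 4

Derivation:
Step 1 [NS]: N:empty,E:wait,S:car5-GO,W:wait | queues: N=0 E=3 S=0 W=1
Step 2 [NS]: N:empty,E:wait,S:empty,W:wait | queues: N=0 E=3 S=0 W=1
Step 3 [EW]: N:wait,E:car2-GO,S:wait,W:car1-GO | queues: N=0 E=2 S=0 W=0
Step 4 [EW]: N:wait,E:car3-GO,S:wait,W:empty | queues: N=0 E=1 S=0 W=0
Step 5 [NS]: N:empty,E:wait,S:empty,W:wait | queues: N=0 E=1 S=0 W=0
Cars crossed by step 5: 4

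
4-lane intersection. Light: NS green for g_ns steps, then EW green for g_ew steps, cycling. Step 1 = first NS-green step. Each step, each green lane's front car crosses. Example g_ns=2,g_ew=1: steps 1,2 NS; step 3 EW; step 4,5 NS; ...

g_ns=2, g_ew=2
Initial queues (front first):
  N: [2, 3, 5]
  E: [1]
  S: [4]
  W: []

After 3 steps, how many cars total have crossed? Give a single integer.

Answer: 4

Derivation:
Step 1 [NS]: N:car2-GO,E:wait,S:car4-GO,W:wait | queues: N=2 E=1 S=0 W=0
Step 2 [NS]: N:car3-GO,E:wait,S:empty,W:wait | queues: N=1 E=1 S=0 W=0
Step 3 [EW]: N:wait,E:car1-GO,S:wait,W:empty | queues: N=1 E=0 S=0 W=0
Cars crossed by step 3: 4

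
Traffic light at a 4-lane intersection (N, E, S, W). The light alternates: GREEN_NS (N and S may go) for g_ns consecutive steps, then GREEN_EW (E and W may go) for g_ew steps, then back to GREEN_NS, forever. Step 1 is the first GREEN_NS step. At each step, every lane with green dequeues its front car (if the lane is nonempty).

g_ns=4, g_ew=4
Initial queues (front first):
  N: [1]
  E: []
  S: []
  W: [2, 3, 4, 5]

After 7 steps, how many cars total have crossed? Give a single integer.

Answer: 4

Derivation:
Step 1 [NS]: N:car1-GO,E:wait,S:empty,W:wait | queues: N=0 E=0 S=0 W=4
Step 2 [NS]: N:empty,E:wait,S:empty,W:wait | queues: N=0 E=0 S=0 W=4
Step 3 [NS]: N:empty,E:wait,S:empty,W:wait | queues: N=0 E=0 S=0 W=4
Step 4 [NS]: N:empty,E:wait,S:empty,W:wait | queues: N=0 E=0 S=0 W=4
Step 5 [EW]: N:wait,E:empty,S:wait,W:car2-GO | queues: N=0 E=0 S=0 W=3
Step 6 [EW]: N:wait,E:empty,S:wait,W:car3-GO | queues: N=0 E=0 S=0 W=2
Step 7 [EW]: N:wait,E:empty,S:wait,W:car4-GO | queues: N=0 E=0 S=0 W=1
Cars crossed by step 7: 4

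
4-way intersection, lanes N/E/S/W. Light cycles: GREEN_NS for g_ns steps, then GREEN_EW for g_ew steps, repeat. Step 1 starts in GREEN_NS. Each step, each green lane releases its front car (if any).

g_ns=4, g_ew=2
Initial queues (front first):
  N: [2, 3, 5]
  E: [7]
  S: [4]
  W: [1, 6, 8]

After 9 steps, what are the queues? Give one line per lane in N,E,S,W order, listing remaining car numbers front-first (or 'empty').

Step 1 [NS]: N:car2-GO,E:wait,S:car4-GO,W:wait | queues: N=2 E=1 S=0 W=3
Step 2 [NS]: N:car3-GO,E:wait,S:empty,W:wait | queues: N=1 E=1 S=0 W=3
Step 3 [NS]: N:car5-GO,E:wait,S:empty,W:wait | queues: N=0 E=1 S=0 W=3
Step 4 [NS]: N:empty,E:wait,S:empty,W:wait | queues: N=0 E=1 S=0 W=3
Step 5 [EW]: N:wait,E:car7-GO,S:wait,W:car1-GO | queues: N=0 E=0 S=0 W=2
Step 6 [EW]: N:wait,E:empty,S:wait,W:car6-GO | queues: N=0 E=0 S=0 W=1
Step 7 [NS]: N:empty,E:wait,S:empty,W:wait | queues: N=0 E=0 S=0 W=1
Step 8 [NS]: N:empty,E:wait,S:empty,W:wait | queues: N=0 E=0 S=0 W=1
Step 9 [NS]: N:empty,E:wait,S:empty,W:wait | queues: N=0 E=0 S=0 W=1

N: empty
E: empty
S: empty
W: 8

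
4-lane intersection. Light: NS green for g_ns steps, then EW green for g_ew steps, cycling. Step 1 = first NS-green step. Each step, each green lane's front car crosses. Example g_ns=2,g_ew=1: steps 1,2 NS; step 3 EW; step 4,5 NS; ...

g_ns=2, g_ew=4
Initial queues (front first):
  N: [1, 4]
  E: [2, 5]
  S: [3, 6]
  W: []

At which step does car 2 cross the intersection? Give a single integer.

Step 1 [NS]: N:car1-GO,E:wait,S:car3-GO,W:wait | queues: N=1 E=2 S=1 W=0
Step 2 [NS]: N:car4-GO,E:wait,S:car6-GO,W:wait | queues: N=0 E=2 S=0 W=0
Step 3 [EW]: N:wait,E:car2-GO,S:wait,W:empty | queues: N=0 E=1 S=0 W=0
Step 4 [EW]: N:wait,E:car5-GO,S:wait,W:empty | queues: N=0 E=0 S=0 W=0
Car 2 crosses at step 3

3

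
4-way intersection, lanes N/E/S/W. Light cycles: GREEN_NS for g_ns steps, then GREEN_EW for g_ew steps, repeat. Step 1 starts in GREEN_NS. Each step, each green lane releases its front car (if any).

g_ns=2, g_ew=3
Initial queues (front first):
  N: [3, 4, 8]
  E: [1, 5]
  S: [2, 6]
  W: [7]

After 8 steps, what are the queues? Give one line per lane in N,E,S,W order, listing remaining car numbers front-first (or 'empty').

Step 1 [NS]: N:car3-GO,E:wait,S:car2-GO,W:wait | queues: N=2 E=2 S=1 W=1
Step 2 [NS]: N:car4-GO,E:wait,S:car6-GO,W:wait | queues: N=1 E=2 S=0 W=1
Step 3 [EW]: N:wait,E:car1-GO,S:wait,W:car7-GO | queues: N=1 E=1 S=0 W=0
Step 4 [EW]: N:wait,E:car5-GO,S:wait,W:empty | queues: N=1 E=0 S=0 W=0
Step 5 [EW]: N:wait,E:empty,S:wait,W:empty | queues: N=1 E=0 S=0 W=0
Step 6 [NS]: N:car8-GO,E:wait,S:empty,W:wait | queues: N=0 E=0 S=0 W=0

N: empty
E: empty
S: empty
W: empty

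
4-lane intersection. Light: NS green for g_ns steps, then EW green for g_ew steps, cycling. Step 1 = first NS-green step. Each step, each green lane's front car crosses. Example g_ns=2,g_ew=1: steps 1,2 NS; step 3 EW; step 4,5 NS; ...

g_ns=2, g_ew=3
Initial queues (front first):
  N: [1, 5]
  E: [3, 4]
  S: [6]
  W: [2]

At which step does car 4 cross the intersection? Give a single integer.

Step 1 [NS]: N:car1-GO,E:wait,S:car6-GO,W:wait | queues: N=1 E=2 S=0 W=1
Step 2 [NS]: N:car5-GO,E:wait,S:empty,W:wait | queues: N=0 E=2 S=0 W=1
Step 3 [EW]: N:wait,E:car3-GO,S:wait,W:car2-GO | queues: N=0 E=1 S=0 W=0
Step 4 [EW]: N:wait,E:car4-GO,S:wait,W:empty | queues: N=0 E=0 S=0 W=0
Car 4 crosses at step 4

4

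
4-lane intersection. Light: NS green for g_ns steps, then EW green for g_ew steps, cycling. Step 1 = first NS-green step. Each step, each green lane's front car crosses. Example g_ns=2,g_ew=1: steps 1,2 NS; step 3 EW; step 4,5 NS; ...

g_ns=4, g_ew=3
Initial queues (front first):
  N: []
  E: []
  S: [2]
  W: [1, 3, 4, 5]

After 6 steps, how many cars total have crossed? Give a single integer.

Step 1 [NS]: N:empty,E:wait,S:car2-GO,W:wait | queues: N=0 E=0 S=0 W=4
Step 2 [NS]: N:empty,E:wait,S:empty,W:wait | queues: N=0 E=0 S=0 W=4
Step 3 [NS]: N:empty,E:wait,S:empty,W:wait | queues: N=0 E=0 S=0 W=4
Step 4 [NS]: N:empty,E:wait,S:empty,W:wait | queues: N=0 E=0 S=0 W=4
Step 5 [EW]: N:wait,E:empty,S:wait,W:car1-GO | queues: N=0 E=0 S=0 W=3
Step 6 [EW]: N:wait,E:empty,S:wait,W:car3-GO | queues: N=0 E=0 S=0 W=2
Cars crossed by step 6: 3

Answer: 3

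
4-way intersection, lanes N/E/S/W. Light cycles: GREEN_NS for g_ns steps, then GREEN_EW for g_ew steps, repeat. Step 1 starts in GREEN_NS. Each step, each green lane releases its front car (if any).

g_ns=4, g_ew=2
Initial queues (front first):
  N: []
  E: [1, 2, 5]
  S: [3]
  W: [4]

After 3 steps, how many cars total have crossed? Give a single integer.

Answer: 1

Derivation:
Step 1 [NS]: N:empty,E:wait,S:car3-GO,W:wait | queues: N=0 E=3 S=0 W=1
Step 2 [NS]: N:empty,E:wait,S:empty,W:wait | queues: N=0 E=3 S=0 W=1
Step 3 [NS]: N:empty,E:wait,S:empty,W:wait | queues: N=0 E=3 S=0 W=1
Cars crossed by step 3: 1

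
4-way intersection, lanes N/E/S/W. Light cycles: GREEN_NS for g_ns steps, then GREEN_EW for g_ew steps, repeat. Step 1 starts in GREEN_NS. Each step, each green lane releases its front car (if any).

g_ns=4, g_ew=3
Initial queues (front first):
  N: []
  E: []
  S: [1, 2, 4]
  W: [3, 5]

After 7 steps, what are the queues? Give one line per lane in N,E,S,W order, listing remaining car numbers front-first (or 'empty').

Step 1 [NS]: N:empty,E:wait,S:car1-GO,W:wait | queues: N=0 E=0 S=2 W=2
Step 2 [NS]: N:empty,E:wait,S:car2-GO,W:wait | queues: N=0 E=0 S=1 W=2
Step 3 [NS]: N:empty,E:wait,S:car4-GO,W:wait | queues: N=0 E=0 S=0 W=2
Step 4 [NS]: N:empty,E:wait,S:empty,W:wait | queues: N=0 E=0 S=0 W=2
Step 5 [EW]: N:wait,E:empty,S:wait,W:car3-GO | queues: N=0 E=0 S=0 W=1
Step 6 [EW]: N:wait,E:empty,S:wait,W:car5-GO | queues: N=0 E=0 S=0 W=0

N: empty
E: empty
S: empty
W: empty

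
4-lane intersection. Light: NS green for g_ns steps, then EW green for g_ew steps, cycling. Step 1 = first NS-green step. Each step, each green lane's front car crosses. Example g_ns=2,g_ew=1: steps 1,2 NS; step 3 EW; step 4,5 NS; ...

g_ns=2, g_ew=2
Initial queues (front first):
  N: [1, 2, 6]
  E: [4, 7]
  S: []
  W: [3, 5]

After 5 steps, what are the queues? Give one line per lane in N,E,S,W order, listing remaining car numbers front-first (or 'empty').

Step 1 [NS]: N:car1-GO,E:wait,S:empty,W:wait | queues: N=2 E=2 S=0 W=2
Step 2 [NS]: N:car2-GO,E:wait,S:empty,W:wait | queues: N=1 E=2 S=0 W=2
Step 3 [EW]: N:wait,E:car4-GO,S:wait,W:car3-GO | queues: N=1 E=1 S=0 W=1
Step 4 [EW]: N:wait,E:car7-GO,S:wait,W:car5-GO | queues: N=1 E=0 S=0 W=0
Step 5 [NS]: N:car6-GO,E:wait,S:empty,W:wait | queues: N=0 E=0 S=0 W=0

N: empty
E: empty
S: empty
W: empty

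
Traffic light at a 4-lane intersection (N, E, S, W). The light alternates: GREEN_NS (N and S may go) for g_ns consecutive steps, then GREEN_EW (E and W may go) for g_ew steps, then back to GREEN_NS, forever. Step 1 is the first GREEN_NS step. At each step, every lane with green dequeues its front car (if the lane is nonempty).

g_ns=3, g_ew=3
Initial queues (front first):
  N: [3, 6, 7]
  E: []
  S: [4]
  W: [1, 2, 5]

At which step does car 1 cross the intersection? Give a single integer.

Step 1 [NS]: N:car3-GO,E:wait,S:car4-GO,W:wait | queues: N=2 E=0 S=0 W=3
Step 2 [NS]: N:car6-GO,E:wait,S:empty,W:wait | queues: N=1 E=0 S=0 W=3
Step 3 [NS]: N:car7-GO,E:wait,S:empty,W:wait | queues: N=0 E=0 S=0 W=3
Step 4 [EW]: N:wait,E:empty,S:wait,W:car1-GO | queues: N=0 E=0 S=0 W=2
Step 5 [EW]: N:wait,E:empty,S:wait,W:car2-GO | queues: N=0 E=0 S=0 W=1
Step 6 [EW]: N:wait,E:empty,S:wait,W:car5-GO | queues: N=0 E=0 S=0 W=0
Car 1 crosses at step 4

4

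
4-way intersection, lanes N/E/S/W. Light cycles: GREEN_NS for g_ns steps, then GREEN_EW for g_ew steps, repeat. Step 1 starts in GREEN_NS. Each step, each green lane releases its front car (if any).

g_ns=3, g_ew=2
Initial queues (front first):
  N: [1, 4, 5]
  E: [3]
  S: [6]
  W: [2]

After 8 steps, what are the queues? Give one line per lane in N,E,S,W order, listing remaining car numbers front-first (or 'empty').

Step 1 [NS]: N:car1-GO,E:wait,S:car6-GO,W:wait | queues: N=2 E=1 S=0 W=1
Step 2 [NS]: N:car4-GO,E:wait,S:empty,W:wait | queues: N=1 E=1 S=0 W=1
Step 3 [NS]: N:car5-GO,E:wait,S:empty,W:wait | queues: N=0 E=1 S=0 W=1
Step 4 [EW]: N:wait,E:car3-GO,S:wait,W:car2-GO | queues: N=0 E=0 S=0 W=0

N: empty
E: empty
S: empty
W: empty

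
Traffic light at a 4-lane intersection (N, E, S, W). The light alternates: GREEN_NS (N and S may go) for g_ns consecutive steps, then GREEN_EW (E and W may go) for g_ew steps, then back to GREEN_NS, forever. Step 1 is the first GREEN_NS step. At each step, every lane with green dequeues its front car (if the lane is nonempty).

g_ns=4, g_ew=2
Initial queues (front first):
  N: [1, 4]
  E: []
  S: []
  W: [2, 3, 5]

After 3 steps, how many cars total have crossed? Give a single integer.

Step 1 [NS]: N:car1-GO,E:wait,S:empty,W:wait | queues: N=1 E=0 S=0 W=3
Step 2 [NS]: N:car4-GO,E:wait,S:empty,W:wait | queues: N=0 E=0 S=0 W=3
Step 3 [NS]: N:empty,E:wait,S:empty,W:wait | queues: N=0 E=0 S=0 W=3
Cars crossed by step 3: 2

Answer: 2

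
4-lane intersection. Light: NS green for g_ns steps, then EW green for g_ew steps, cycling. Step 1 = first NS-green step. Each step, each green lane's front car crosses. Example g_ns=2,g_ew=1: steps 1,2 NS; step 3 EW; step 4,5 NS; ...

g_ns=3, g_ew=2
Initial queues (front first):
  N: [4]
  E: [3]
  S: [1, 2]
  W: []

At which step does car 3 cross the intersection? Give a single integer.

Step 1 [NS]: N:car4-GO,E:wait,S:car1-GO,W:wait | queues: N=0 E=1 S=1 W=0
Step 2 [NS]: N:empty,E:wait,S:car2-GO,W:wait | queues: N=0 E=1 S=0 W=0
Step 3 [NS]: N:empty,E:wait,S:empty,W:wait | queues: N=0 E=1 S=0 W=0
Step 4 [EW]: N:wait,E:car3-GO,S:wait,W:empty | queues: N=0 E=0 S=0 W=0
Car 3 crosses at step 4

4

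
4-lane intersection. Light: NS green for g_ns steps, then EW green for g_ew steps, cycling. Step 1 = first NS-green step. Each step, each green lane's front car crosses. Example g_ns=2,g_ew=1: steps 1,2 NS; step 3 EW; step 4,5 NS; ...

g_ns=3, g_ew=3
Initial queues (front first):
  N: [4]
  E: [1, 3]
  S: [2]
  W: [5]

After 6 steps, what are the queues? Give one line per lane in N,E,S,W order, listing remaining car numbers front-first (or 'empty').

Step 1 [NS]: N:car4-GO,E:wait,S:car2-GO,W:wait | queues: N=0 E=2 S=0 W=1
Step 2 [NS]: N:empty,E:wait,S:empty,W:wait | queues: N=0 E=2 S=0 W=1
Step 3 [NS]: N:empty,E:wait,S:empty,W:wait | queues: N=0 E=2 S=0 W=1
Step 4 [EW]: N:wait,E:car1-GO,S:wait,W:car5-GO | queues: N=0 E=1 S=0 W=0
Step 5 [EW]: N:wait,E:car3-GO,S:wait,W:empty | queues: N=0 E=0 S=0 W=0

N: empty
E: empty
S: empty
W: empty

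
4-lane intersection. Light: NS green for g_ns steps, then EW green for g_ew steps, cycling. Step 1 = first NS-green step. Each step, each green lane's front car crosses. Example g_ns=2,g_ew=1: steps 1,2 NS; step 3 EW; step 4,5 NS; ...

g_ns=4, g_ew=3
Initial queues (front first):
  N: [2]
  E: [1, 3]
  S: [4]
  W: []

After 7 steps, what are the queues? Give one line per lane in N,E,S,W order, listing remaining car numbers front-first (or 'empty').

Step 1 [NS]: N:car2-GO,E:wait,S:car4-GO,W:wait | queues: N=0 E=2 S=0 W=0
Step 2 [NS]: N:empty,E:wait,S:empty,W:wait | queues: N=0 E=2 S=0 W=0
Step 3 [NS]: N:empty,E:wait,S:empty,W:wait | queues: N=0 E=2 S=0 W=0
Step 4 [NS]: N:empty,E:wait,S:empty,W:wait | queues: N=0 E=2 S=0 W=0
Step 5 [EW]: N:wait,E:car1-GO,S:wait,W:empty | queues: N=0 E=1 S=0 W=0
Step 6 [EW]: N:wait,E:car3-GO,S:wait,W:empty | queues: N=0 E=0 S=0 W=0

N: empty
E: empty
S: empty
W: empty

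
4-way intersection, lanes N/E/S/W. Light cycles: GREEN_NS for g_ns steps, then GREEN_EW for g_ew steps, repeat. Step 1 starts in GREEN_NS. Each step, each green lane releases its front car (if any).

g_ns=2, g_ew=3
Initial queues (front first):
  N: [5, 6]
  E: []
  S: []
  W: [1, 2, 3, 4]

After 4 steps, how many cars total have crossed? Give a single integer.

Step 1 [NS]: N:car5-GO,E:wait,S:empty,W:wait | queues: N=1 E=0 S=0 W=4
Step 2 [NS]: N:car6-GO,E:wait,S:empty,W:wait | queues: N=0 E=0 S=0 W=4
Step 3 [EW]: N:wait,E:empty,S:wait,W:car1-GO | queues: N=0 E=0 S=0 W=3
Step 4 [EW]: N:wait,E:empty,S:wait,W:car2-GO | queues: N=0 E=0 S=0 W=2
Cars crossed by step 4: 4

Answer: 4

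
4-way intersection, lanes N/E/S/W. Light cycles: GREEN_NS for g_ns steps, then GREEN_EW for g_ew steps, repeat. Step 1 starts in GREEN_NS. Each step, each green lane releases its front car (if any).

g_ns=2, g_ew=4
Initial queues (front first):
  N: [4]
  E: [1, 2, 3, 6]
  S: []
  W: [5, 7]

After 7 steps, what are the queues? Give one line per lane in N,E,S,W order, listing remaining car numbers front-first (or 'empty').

Step 1 [NS]: N:car4-GO,E:wait,S:empty,W:wait | queues: N=0 E=4 S=0 W=2
Step 2 [NS]: N:empty,E:wait,S:empty,W:wait | queues: N=0 E=4 S=0 W=2
Step 3 [EW]: N:wait,E:car1-GO,S:wait,W:car5-GO | queues: N=0 E=3 S=0 W=1
Step 4 [EW]: N:wait,E:car2-GO,S:wait,W:car7-GO | queues: N=0 E=2 S=0 W=0
Step 5 [EW]: N:wait,E:car3-GO,S:wait,W:empty | queues: N=0 E=1 S=0 W=0
Step 6 [EW]: N:wait,E:car6-GO,S:wait,W:empty | queues: N=0 E=0 S=0 W=0

N: empty
E: empty
S: empty
W: empty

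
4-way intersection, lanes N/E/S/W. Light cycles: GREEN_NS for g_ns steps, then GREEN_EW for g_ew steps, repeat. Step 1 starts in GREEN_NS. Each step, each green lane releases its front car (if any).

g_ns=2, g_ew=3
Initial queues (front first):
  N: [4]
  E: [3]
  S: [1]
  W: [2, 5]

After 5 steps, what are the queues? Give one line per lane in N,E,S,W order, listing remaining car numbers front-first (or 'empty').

Step 1 [NS]: N:car4-GO,E:wait,S:car1-GO,W:wait | queues: N=0 E=1 S=0 W=2
Step 2 [NS]: N:empty,E:wait,S:empty,W:wait | queues: N=0 E=1 S=0 W=2
Step 3 [EW]: N:wait,E:car3-GO,S:wait,W:car2-GO | queues: N=0 E=0 S=0 W=1
Step 4 [EW]: N:wait,E:empty,S:wait,W:car5-GO | queues: N=0 E=0 S=0 W=0

N: empty
E: empty
S: empty
W: empty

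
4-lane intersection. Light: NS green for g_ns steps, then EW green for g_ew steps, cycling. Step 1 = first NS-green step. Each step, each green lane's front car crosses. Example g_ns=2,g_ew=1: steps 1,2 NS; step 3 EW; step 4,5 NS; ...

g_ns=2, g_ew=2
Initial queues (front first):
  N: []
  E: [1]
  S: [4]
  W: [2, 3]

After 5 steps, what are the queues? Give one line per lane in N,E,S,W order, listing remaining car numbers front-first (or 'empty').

Step 1 [NS]: N:empty,E:wait,S:car4-GO,W:wait | queues: N=0 E=1 S=0 W=2
Step 2 [NS]: N:empty,E:wait,S:empty,W:wait | queues: N=0 E=1 S=0 W=2
Step 3 [EW]: N:wait,E:car1-GO,S:wait,W:car2-GO | queues: N=0 E=0 S=0 W=1
Step 4 [EW]: N:wait,E:empty,S:wait,W:car3-GO | queues: N=0 E=0 S=0 W=0

N: empty
E: empty
S: empty
W: empty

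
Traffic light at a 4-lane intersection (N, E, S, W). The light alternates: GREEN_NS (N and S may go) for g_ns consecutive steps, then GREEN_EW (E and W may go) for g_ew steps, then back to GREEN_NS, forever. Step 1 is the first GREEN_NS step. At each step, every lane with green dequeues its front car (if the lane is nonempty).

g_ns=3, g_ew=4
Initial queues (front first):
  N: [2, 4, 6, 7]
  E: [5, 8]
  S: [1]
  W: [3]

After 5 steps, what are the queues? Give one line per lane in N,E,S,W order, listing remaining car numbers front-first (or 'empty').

Step 1 [NS]: N:car2-GO,E:wait,S:car1-GO,W:wait | queues: N=3 E=2 S=0 W=1
Step 2 [NS]: N:car4-GO,E:wait,S:empty,W:wait | queues: N=2 E=2 S=0 W=1
Step 3 [NS]: N:car6-GO,E:wait,S:empty,W:wait | queues: N=1 E=2 S=0 W=1
Step 4 [EW]: N:wait,E:car5-GO,S:wait,W:car3-GO | queues: N=1 E=1 S=0 W=0
Step 5 [EW]: N:wait,E:car8-GO,S:wait,W:empty | queues: N=1 E=0 S=0 W=0

N: 7
E: empty
S: empty
W: empty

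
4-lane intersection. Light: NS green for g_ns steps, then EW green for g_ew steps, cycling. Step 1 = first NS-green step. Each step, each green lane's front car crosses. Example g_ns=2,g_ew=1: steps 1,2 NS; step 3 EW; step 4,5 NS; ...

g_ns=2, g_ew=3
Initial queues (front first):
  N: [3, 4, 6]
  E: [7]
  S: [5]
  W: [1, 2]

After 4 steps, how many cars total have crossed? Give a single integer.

Answer: 6

Derivation:
Step 1 [NS]: N:car3-GO,E:wait,S:car5-GO,W:wait | queues: N=2 E=1 S=0 W=2
Step 2 [NS]: N:car4-GO,E:wait,S:empty,W:wait | queues: N=1 E=1 S=0 W=2
Step 3 [EW]: N:wait,E:car7-GO,S:wait,W:car1-GO | queues: N=1 E=0 S=0 W=1
Step 4 [EW]: N:wait,E:empty,S:wait,W:car2-GO | queues: N=1 E=0 S=0 W=0
Cars crossed by step 4: 6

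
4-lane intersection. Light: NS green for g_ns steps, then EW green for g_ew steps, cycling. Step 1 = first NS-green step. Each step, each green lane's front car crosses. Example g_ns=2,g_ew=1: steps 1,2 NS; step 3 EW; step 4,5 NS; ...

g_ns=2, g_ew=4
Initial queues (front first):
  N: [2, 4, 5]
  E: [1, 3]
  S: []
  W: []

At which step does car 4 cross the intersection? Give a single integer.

Step 1 [NS]: N:car2-GO,E:wait,S:empty,W:wait | queues: N=2 E=2 S=0 W=0
Step 2 [NS]: N:car4-GO,E:wait,S:empty,W:wait | queues: N=1 E=2 S=0 W=0
Step 3 [EW]: N:wait,E:car1-GO,S:wait,W:empty | queues: N=1 E=1 S=0 W=0
Step 4 [EW]: N:wait,E:car3-GO,S:wait,W:empty | queues: N=1 E=0 S=0 W=0
Step 5 [EW]: N:wait,E:empty,S:wait,W:empty | queues: N=1 E=0 S=0 W=0
Step 6 [EW]: N:wait,E:empty,S:wait,W:empty | queues: N=1 E=0 S=0 W=0
Step 7 [NS]: N:car5-GO,E:wait,S:empty,W:wait | queues: N=0 E=0 S=0 W=0
Car 4 crosses at step 2

2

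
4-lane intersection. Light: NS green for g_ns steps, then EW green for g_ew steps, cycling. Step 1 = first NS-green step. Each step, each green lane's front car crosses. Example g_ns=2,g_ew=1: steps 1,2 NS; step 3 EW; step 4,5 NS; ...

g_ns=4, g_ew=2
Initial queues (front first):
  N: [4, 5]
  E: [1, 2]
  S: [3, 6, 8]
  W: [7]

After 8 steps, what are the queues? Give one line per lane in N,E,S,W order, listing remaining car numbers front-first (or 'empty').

Step 1 [NS]: N:car4-GO,E:wait,S:car3-GO,W:wait | queues: N=1 E=2 S=2 W=1
Step 2 [NS]: N:car5-GO,E:wait,S:car6-GO,W:wait | queues: N=0 E=2 S=1 W=1
Step 3 [NS]: N:empty,E:wait,S:car8-GO,W:wait | queues: N=0 E=2 S=0 W=1
Step 4 [NS]: N:empty,E:wait,S:empty,W:wait | queues: N=0 E=2 S=0 W=1
Step 5 [EW]: N:wait,E:car1-GO,S:wait,W:car7-GO | queues: N=0 E=1 S=0 W=0
Step 6 [EW]: N:wait,E:car2-GO,S:wait,W:empty | queues: N=0 E=0 S=0 W=0

N: empty
E: empty
S: empty
W: empty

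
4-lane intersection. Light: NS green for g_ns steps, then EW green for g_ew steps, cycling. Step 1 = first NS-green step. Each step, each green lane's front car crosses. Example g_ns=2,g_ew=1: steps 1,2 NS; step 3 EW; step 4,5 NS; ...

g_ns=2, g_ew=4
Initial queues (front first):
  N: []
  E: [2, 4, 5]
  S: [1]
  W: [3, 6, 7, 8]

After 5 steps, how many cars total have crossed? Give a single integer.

Step 1 [NS]: N:empty,E:wait,S:car1-GO,W:wait | queues: N=0 E=3 S=0 W=4
Step 2 [NS]: N:empty,E:wait,S:empty,W:wait | queues: N=0 E=3 S=0 W=4
Step 3 [EW]: N:wait,E:car2-GO,S:wait,W:car3-GO | queues: N=0 E=2 S=0 W=3
Step 4 [EW]: N:wait,E:car4-GO,S:wait,W:car6-GO | queues: N=0 E=1 S=0 W=2
Step 5 [EW]: N:wait,E:car5-GO,S:wait,W:car7-GO | queues: N=0 E=0 S=0 W=1
Cars crossed by step 5: 7

Answer: 7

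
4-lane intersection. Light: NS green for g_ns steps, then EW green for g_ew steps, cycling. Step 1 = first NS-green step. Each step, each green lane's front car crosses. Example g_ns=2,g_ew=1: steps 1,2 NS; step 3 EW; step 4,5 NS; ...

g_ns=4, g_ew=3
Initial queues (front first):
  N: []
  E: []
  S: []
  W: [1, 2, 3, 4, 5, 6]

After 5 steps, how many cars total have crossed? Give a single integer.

Answer: 1

Derivation:
Step 1 [NS]: N:empty,E:wait,S:empty,W:wait | queues: N=0 E=0 S=0 W=6
Step 2 [NS]: N:empty,E:wait,S:empty,W:wait | queues: N=0 E=0 S=0 W=6
Step 3 [NS]: N:empty,E:wait,S:empty,W:wait | queues: N=0 E=0 S=0 W=6
Step 4 [NS]: N:empty,E:wait,S:empty,W:wait | queues: N=0 E=0 S=0 W=6
Step 5 [EW]: N:wait,E:empty,S:wait,W:car1-GO | queues: N=0 E=0 S=0 W=5
Cars crossed by step 5: 1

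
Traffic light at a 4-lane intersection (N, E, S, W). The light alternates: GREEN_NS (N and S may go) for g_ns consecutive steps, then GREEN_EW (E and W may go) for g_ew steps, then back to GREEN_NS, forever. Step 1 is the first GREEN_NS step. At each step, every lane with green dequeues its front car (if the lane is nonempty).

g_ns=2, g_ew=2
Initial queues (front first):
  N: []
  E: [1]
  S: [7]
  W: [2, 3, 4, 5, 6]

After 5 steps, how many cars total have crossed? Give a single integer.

Step 1 [NS]: N:empty,E:wait,S:car7-GO,W:wait | queues: N=0 E=1 S=0 W=5
Step 2 [NS]: N:empty,E:wait,S:empty,W:wait | queues: N=0 E=1 S=0 W=5
Step 3 [EW]: N:wait,E:car1-GO,S:wait,W:car2-GO | queues: N=0 E=0 S=0 W=4
Step 4 [EW]: N:wait,E:empty,S:wait,W:car3-GO | queues: N=0 E=0 S=0 W=3
Step 5 [NS]: N:empty,E:wait,S:empty,W:wait | queues: N=0 E=0 S=0 W=3
Cars crossed by step 5: 4

Answer: 4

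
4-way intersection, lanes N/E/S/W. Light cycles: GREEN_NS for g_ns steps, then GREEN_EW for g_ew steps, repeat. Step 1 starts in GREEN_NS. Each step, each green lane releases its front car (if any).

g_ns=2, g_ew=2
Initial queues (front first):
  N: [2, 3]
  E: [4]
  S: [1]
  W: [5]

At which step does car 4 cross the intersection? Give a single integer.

Step 1 [NS]: N:car2-GO,E:wait,S:car1-GO,W:wait | queues: N=1 E=1 S=0 W=1
Step 2 [NS]: N:car3-GO,E:wait,S:empty,W:wait | queues: N=0 E=1 S=0 W=1
Step 3 [EW]: N:wait,E:car4-GO,S:wait,W:car5-GO | queues: N=0 E=0 S=0 W=0
Car 4 crosses at step 3

3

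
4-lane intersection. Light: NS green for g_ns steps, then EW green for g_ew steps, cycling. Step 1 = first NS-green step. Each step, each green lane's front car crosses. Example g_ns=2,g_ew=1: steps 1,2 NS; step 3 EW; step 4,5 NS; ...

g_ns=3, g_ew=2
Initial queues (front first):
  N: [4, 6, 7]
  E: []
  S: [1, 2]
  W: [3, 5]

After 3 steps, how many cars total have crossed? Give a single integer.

Answer: 5

Derivation:
Step 1 [NS]: N:car4-GO,E:wait,S:car1-GO,W:wait | queues: N=2 E=0 S=1 W=2
Step 2 [NS]: N:car6-GO,E:wait,S:car2-GO,W:wait | queues: N=1 E=0 S=0 W=2
Step 3 [NS]: N:car7-GO,E:wait,S:empty,W:wait | queues: N=0 E=0 S=0 W=2
Cars crossed by step 3: 5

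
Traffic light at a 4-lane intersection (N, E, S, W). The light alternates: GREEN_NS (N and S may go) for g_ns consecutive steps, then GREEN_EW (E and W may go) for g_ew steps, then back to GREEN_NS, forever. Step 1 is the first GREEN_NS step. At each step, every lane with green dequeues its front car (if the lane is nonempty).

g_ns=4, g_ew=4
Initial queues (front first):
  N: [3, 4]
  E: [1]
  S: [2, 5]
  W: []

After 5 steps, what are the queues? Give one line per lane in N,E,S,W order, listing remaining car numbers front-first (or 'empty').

Step 1 [NS]: N:car3-GO,E:wait,S:car2-GO,W:wait | queues: N=1 E=1 S=1 W=0
Step 2 [NS]: N:car4-GO,E:wait,S:car5-GO,W:wait | queues: N=0 E=1 S=0 W=0
Step 3 [NS]: N:empty,E:wait,S:empty,W:wait | queues: N=0 E=1 S=0 W=0
Step 4 [NS]: N:empty,E:wait,S:empty,W:wait | queues: N=0 E=1 S=0 W=0
Step 5 [EW]: N:wait,E:car1-GO,S:wait,W:empty | queues: N=0 E=0 S=0 W=0

N: empty
E: empty
S: empty
W: empty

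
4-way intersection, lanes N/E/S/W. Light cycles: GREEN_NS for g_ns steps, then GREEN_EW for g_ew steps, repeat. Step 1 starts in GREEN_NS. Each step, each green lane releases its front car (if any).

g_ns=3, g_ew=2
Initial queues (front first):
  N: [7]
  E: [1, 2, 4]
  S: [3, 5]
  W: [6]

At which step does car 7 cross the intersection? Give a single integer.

Step 1 [NS]: N:car7-GO,E:wait,S:car3-GO,W:wait | queues: N=0 E=3 S=1 W=1
Step 2 [NS]: N:empty,E:wait,S:car5-GO,W:wait | queues: N=0 E=3 S=0 W=1
Step 3 [NS]: N:empty,E:wait,S:empty,W:wait | queues: N=0 E=3 S=0 W=1
Step 4 [EW]: N:wait,E:car1-GO,S:wait,W:car6-GO | queues: N=0 E=2 S=0 W=0
Step 5 [EW]: N:wait,E:car2-GO,S:wait,W:empty | queues: N=0 E=1 S=0 W=0
Step 6 [NS]: N:empty,E:wait,S:empty,W:wait | queues: N=0 E=1 S=0 W=0
Step 7 [NS]: N:empty,E:wait,S:empty,W:wait | queues: N=0 E=1 S=0 W=0
Step 8 [NS]: N:empty,E:wait,S:empty,W:wait | queues: N=0 E=1 S=0 W=0
Step 9 [EW]: N:wait,E:car4-GO,S:wait,W:empty | queues: N=0 E=0 S=0 W=0
Car 7 crosses at step 1

1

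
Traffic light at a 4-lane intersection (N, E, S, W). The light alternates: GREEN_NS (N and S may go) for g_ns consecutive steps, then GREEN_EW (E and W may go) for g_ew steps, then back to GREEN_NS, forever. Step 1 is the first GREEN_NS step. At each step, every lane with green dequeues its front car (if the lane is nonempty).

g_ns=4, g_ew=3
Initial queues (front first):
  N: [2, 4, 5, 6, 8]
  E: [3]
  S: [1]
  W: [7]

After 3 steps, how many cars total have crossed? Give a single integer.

Step 1 [NS]: N:car2-GO,E:wait,S:car1-GO,W:wait | queues: N=4 E=1 S=0 W=1
Step 2 [NS]: N:car4-GO,E:wait,S:empty,W:wait | queues: N=3 E=1 S=0 W=1
Step 3 [NS]: N:car5-GO,E:wait,S:empty,W:wait | queues: N=2 E=1 S=0 W=1
Cars crossed by step 3: 4

Answer: 4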